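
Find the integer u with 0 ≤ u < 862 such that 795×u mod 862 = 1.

862 = 1×795 + 67
795 = 11×67 + 58
67 = 1×58 + 9
58 = 6×9 + 4
9 = 2×4 + 1
4 = 4×1 + 0
gcd(795, 862) = 1, so the inverse exists.
Back-substitute for 1:
1 = 1×9 − 2×4
  = −2×58 + 13×9
  = 13×67 − 15×58
  = −15×795 + 178×67
  = 178×862 − 193×795
So 795⁻¹ ≡ −193 ≡ 669 (mod 862).

669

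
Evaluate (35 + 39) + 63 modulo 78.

35 + 39 = 74
74 + 63 = 137 ≡ 59 (mod 78)

59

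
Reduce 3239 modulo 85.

9

3239 = 38×85 + 9, so 3239 ≡ 9 (mod 85).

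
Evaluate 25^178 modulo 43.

178 in binary is 10110010, i.e. 178 = 128 + 32 + 16 + 2.
25^1 ≡ 25 (mod 43)
25^2 ≡ 25^2 = 625 ≡ 23 (mod 43)
25^4 ≡ 23^2 = 529 ≡ 13 (mod 43)
25^8 ≡ 13^2 = 169 ≡ 40 (mod 43)
25^16 ≡ 40^2 = 1600 ≡ 9 (mod 43)
25^32 ≡ 9^2 = 81 ≡ 38 (mod 43)
25^64 ≡ 38^2 = 1444 ≡ 25 (mod 43)
25^128 ≡ 25^2 = 625 ≡ 23 (mod 43)
25^178 = 25^128 · 25^32 · 25^16 · 25^2 ≡ 23 · 38 · 9 · 23 (mod 43).
Accumulate the product:
23 · 38 = 874 ≡ 14
14 · 9 = 126 ≡ 40
40 · 23 = 920 ≡ 17

17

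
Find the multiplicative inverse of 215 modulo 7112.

5855

7112 = 33·215 + 17
215 = 12·17 + 11
17 = 1·11 + 6
11 = 1·6 + 5
6 = 1·5 + 1
5 = 5·1 + 0
gcd(215, 7112) = 1, so the inverse exists.
Bézout: 1 = 38·7112 − 1257·215.
So 215⁻¹ ≡ −1257 ≡ 5855 (mod 7112).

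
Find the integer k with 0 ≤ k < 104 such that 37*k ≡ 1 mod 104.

45

Run the extended Euclidean algorithm:
104 = 2·37 + 30
37 = 1·30 + 7
30 = 4·7 + 2
7 = 3·2 + 1
2 = 2·1 + 0
gcd(37, 104) = 1, so the inverse exists.
Bézout: 1 = −16·104 + 45·37.
So 37⁻¹ ≡ 45 (mod 104).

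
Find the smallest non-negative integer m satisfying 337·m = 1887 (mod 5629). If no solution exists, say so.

gcd(337, 5629) = 1, so a unique solution mod 5629 exists.
337⁻¹ ≡ 1520 (mod 5629).
m ≡ 1520·1887 ≡ 3079 (mod 5629).

3079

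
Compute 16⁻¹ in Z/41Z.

18

By the extended Euclidean algorithm:
41 = 2*16 + 9
16 = 1*9 + 7
9 = 1*7 + 2
7 = 3*2 + 1
2 = 2*1 + 0
gcd(16, 41) = 1, so the inverse exists.
Back-substitute for 1:
1 = 1*7 − 3*2
  = −3*9 + 4*7
  = 4*16 − 7*9
  = −7*41 + 18*16
So 16⁻¹ ≡ 18 (mod 41).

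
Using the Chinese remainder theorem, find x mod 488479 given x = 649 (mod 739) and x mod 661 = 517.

739⁻¹ mod 661: 739×500 ≡ 1 (mod 661), so 739⁻¹ ≡ 500.
x = 649 + 739×((517 − 649)×500 mod 661) = 649 + 739×100 = 74549.
Check: 74549 mod 739 = 649, 74549 mod 661 = 517. ✓

74549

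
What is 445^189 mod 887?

647

Compute successive squares:
189 in binary is 10111101, i.e. 189 = 128 + 32 + 16 + 8 + 4 + 1.
445^1 ≡ 445 (mod 887)
445^2 ≡ 445^2 = 198025 ≡ 224 (mod 887)
445^4 ≡ 224^2 = 50176 ≡ 504 (mod 887)
445^8 ≡ 504^2 = 254016 ≡ 334 (mod 887)
445^16 ≡ 334^2 = 111556 ≡ 681 (mod 887)
445^32 ≡ 681^2 = 463761 ≡ 747 (mod 887)
445^64 ≡ 747^2 = 558009 ≡ 86 (mod 887)
445^128 ≡ 86^2 = 7396 ≡ 300 (mod 887)
445^189 = 445^128 × 445^32 × 445^16 × 445^8 × 445^4 × 445^1 ≡ 300 × 747 × 681 × 334 × 504 × 445 (mod 887).
Accumulate the product:
300 × 747 = 224100 ≡ 576
576 × 681 = 392256 ≡ 202
202 × 334 = 67468 ≡ 56
56 × 504 = 28224 ≡ 727
727 × 445 = 323515 ≡ 647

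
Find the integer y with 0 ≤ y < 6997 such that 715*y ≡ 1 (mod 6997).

Run the extended Euclidean algorithm:
6997 = 9·715 + 562
715 = 1·562 + 153
562 = 3·153 + 103
153 = 1·103 + 50
103 = 2·50 + 3
50 = 16·3 + 2
3 = 1·2 + 1
2 = 2·1 + 0
gcd(715, 6997) = 1, so the inverse exists.
Bézout: 1 = 243·6997 − 2378·715.
So 715⁻¹ ≡ −2378 ≡ 4619 (mod 6997).

4619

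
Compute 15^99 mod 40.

99 in binary is 1100011, i.e. 99 = 64 + 32 + 2 + 1.
15^1 ≡ 15 (mod 40)
15^2 ≡ 15^2 = 225 ≡ 25 (mod 40)
15^4 ≡ 25^2 = 625 ≡ 25 (mod 40)
15^8 ≡ 25^2 = 625 ≡ 25 (mod 40)
15^16 ≡ 25^2 = 625 ≡ 25 (mod 40)
15^32 ≡ 25^2 = 625 ≡ 25 (mod 40)
15^64 ≡ 25^2 = 625 ≡ 25 (mod 40)
15^99 = 15^64 * 15^32 * 15^2 * 15^1 ≡ 25 * 25 * 25 * 15 (mod 40).
Accumulate the product:
25 * 25 = 625 ≡ 25
25 * 25 = 625 ≡ 25
25 * 15 = 375 ≡ 15

15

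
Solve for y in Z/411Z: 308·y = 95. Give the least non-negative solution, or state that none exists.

31

gcd(308, 411) = 1, so a unique solution mod 411 exists.
308⁻¹ ≡ 407 (mod 411).
y ≡ 407·95 ≡ 31 (mod 411).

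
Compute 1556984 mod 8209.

1556984 = 189×8209 + 5483, so 1556984 ≡ 5483 (mod 8209).

5483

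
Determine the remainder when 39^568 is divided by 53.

47

By square-and-multiply:
568 in binary is 1000111000, i.e. 568 = 512 + 32 + 16 + 8.
39^1 ≡ 39 (mod 53)
39^2 ≡ 39^2 = 1521 ≡ 37 (mod 53)
39^4 ≡ 37^2 = 1369 ≡ 44 (mod 53)
39^8 ≡ 44^2 = 1936 ≡ 28 (mod 53)
39^16 ≡ 28^2 = 784 ≡ 42 (mod 53)
39^32 ≡ 42^2 = 1764 ≡ 15 (mod 53)
39^64 ≡ 15^2 = 225 ≡ 13 (mod 53)
39^128 ≡ 13^2 = 169 ≡ 10 (mod 53)
39^256 ≡ 10^2 = 100 ≡ 47 (mod 53)
39^512 ≡ 47^2 = 2209 ≡ 36 (mod 53)
39^568 = 39^512 × 39^32 × 39^16 × 39^8 ≡ 36 × 15 × 42 × 28 (mod 53).
Accumulate the product:
36 × 15 = 540 ≡ 10
10 × 42 = 420 ≡ 49
49 × 28 = 1372 ≡ 47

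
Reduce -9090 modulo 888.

678

-9090 = -11·888 + 678, so -9090 ≡ 678 (mod 888).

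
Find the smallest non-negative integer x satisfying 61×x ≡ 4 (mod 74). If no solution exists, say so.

gcd(61, 74) = 1, so a unique solution mod 74 exists.
61⁻¹ ≡ 17 (mod 74).
x ≡ 17×4 ≡ 68 (mod 74).

68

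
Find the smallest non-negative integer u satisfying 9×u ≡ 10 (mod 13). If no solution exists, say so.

gcd(9, 13) = 1, so a unique solution mod 13 exists.
9⁻¹ ≡ 3 (mod 13).
u ≡ 3×10 ≡ 4 (mod 13).

4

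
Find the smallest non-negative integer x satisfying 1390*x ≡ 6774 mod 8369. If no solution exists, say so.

330

gcd(1390, 8369) = 1, so a unique solution mod 8369 exists.
1390⁻¹ ≡ 4040 (mod 8369).
x ≡ 4040*6774 ≡ 330 (mod 8369).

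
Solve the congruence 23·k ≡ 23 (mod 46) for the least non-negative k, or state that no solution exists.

1

gcd(23, 46) = 23, and 23 | 23, so solutions exist.
Divide through by 23: 1·k mod 2 = 1.
1⁻¹ ≡ 1 (mod 2).
k ≡ 1·1 ≡ 1 (mod 2).
The smallest non-negative solution is k = 1.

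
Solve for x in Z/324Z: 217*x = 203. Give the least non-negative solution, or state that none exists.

gcd(217, 324) = 1, so a unique solution mod 324 exists.
217⁻¹ ≡ 109 (mod 324).
x ≡ 109*203 ≡ 95 (mod 324).

95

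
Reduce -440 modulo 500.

-440 = -1*500 + 60, so -440 ≡ 60 (mod 500).

60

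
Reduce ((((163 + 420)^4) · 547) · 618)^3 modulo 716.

163 + 420 = 583
(583)^4 ≡ 129 (mod 716)
129 · 547 = 70563 ≡ 395 (mod 716)
395 · 618 = 244110 ≡ 670 (mod 716)
(670)^3 ≡ 40 (mod 716)

40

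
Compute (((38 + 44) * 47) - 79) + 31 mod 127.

38 + 44 = 82
82 * 47 = 3854 ≡ 44 (mod 127)
44 - 79 = -35 ≡ 92 (mod 127)
92 + 31 = 123

123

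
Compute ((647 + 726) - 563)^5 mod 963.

647 + 726 = 1373 ≡ 410 (mod 963)
410 - 563 = -153 ≡ 810 (mod 963)
(810)^5 ≡ 468 (mod 963)

468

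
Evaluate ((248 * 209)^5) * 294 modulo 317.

280

248 * 209 = 51832 ≡ 161 (mod 317)
(161)^5 ≡ 167 (mod 317)
167 * 294 = 49098 ≡ 280 (mod 317)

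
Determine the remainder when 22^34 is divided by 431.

15

34 in binary is 100010, i.e. 34 = 32 + 2.
22^1 ≡ 22 (mod 431)
22^2 ≡ 22^2 = 484 ≡ 53 (mod 431)
22^4 ≡ 53^2 = 2809 ≡ 223 (mod 431)
22^8 ≡ 223^2 = 49729 ≡ 164 (mod 431)
22^16 ≡ 164^2 = 26896 ≡ 174 (mod 431)
22^32 ≡ 174^2 = 30276 ≡ 106 (mod 431)
22^34 = 22^32 · 22^2 ≡ 106 · 53 (mod 431).
106 · 53 = 5618 ≡ 15 (mod 431).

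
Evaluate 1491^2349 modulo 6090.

1491^1 ≡ 1491 (mod 6090)
1491^2 ≡ 1491^2 = 2223081 ≡ 231 (mod 6090)
1491^4 ≡ 231^2 = 53361 ≡ 4641 (mod 6090)
1491^8 ≡ 4641^2 = 21538881 ≡ 4641 (mod 6090)
1491^16 ≡ 4641^2 = 21538881 ≡ 4641 (mod 6090)
1491^32 ≡ 4641^2 = 21538881 ≡ 4641 (mod 6090)
1491^64 ≡ 4641^2 = 21538881 ≡ 4641 (mod 6090)
1491^128 ≡ 4641^2 = 21538881 ≡ 4641 (mod 6090)
1491^256 ≡ 4641^2 = 21538881 ≡ 4641 (mod 6090)
1491^512 ≡ 4641^2 = 21538881 ≡ 4641 (mod 6090)
1491^1024 ≡ 4641^2 = 21538881 ≡ 4641 (mod 6090)
1491^2048 ≡ 4641^2 = 21538881 ≡ 4641 (mod 6090)
1491^2349 = 1491^2048 * 1491^256 * 1491^32 * 1491^8 * 1491^4 * 1491^1 ≡ 4641 * 4641 * 4641 * 4641 * 4641 * 1491 (mod 6090).
Accumulate the product:
4641 * 4641 = 21538881 ≡ 4641
4641 * 4641 = 21538881 ≡ 4641
4641 * 4641 = 21538881 ≡ 4641
4641 * 4641 = 21538881 ≡ 4641
4641 * 1491 = 6919731 ≡ 1491

1491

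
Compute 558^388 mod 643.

356

388 in binary is 110000100, i.e. 388 = 256 + 128 + 4.
558^1 ≡ 558 (mod 643)
558^2 ≡ 558^2 = 311364 ≡ 152 (mod 643)
558^4 ≡ 152^2 = 23104 ≡ 599 (mod 643)
558^8 ≡ 599^2 = 358801 ≡ 7 (mod 643)
558^16 ≡ 7^2 = 49 (mod 643)
558^32 ≡ 49^2 = 2401 ≡ 472 (mod 643)
558^64 ≡ 472^2 = 222784 ≡ 306 (mod 643)
558^128 ≡ 306^2 = 93636 ≡ 401 (mod 643)
558^256 ≡ 401^2 = 160801 ≡ 51 (mod 643)
558^388 = 558^256 × 558^128 × 558^4 ≡ 51 × 401 × 599 (mod 643).
Accumulate the product:
51 × 401 = 20451 ≡ 518
518 × 599 = 310282 ≡ 356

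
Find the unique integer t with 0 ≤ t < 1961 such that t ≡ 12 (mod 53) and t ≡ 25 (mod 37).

53⁻¹ mod 37: 53×7 ≡ 1 (mod 37), so 53⁻¹ ≡ 7.
t = 12 + 53×((25 − 12)×7 mod 37) = 12 + 53×17 = 913.

913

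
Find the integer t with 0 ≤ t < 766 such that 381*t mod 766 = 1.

191

Run the extended Euclidean algorithm:
766 = 2×381 + 4
381 = 95×4 + 1
4 = 4×1 + 0
gcd(381, 766) = 1, so the inverse exists.
Back-substitute for 1:
1 = 1×381 − 95×4
  = −95×766 + 191×381
So 381⁻¹ ≡ 191 (mod 766).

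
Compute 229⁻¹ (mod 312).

109

312 = 1*229 + 83
229 = 2*83 + 63
83 = 1*63 + 20
63 = 3*20 + 3
20 = 6*3 + 2
3 = 1*2 + 1
2 = 2*1 + 0
gcd(229, 312) = 1, so the inverse exists.
Back-substitute for 1:
1 = 1*3 − 1*2
  = −1*20 + 7*3
  = 7*63 − 22*20
  = −22*83 + 29*63
  = 29*229 − 80*83
  = −80*312 + 109*229
So 229⁻¹ ≡ 109 (mod 312).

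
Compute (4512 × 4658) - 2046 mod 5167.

4512 × 4658 = 21016896 ≡ 2707 (mod 5167)
2707 - 2046 = 661

661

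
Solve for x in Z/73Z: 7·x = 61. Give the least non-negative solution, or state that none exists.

40

gcd(7, 73) = 1, so a unique solution mod 73 exists.
7⁻¹ ≡ 21 (mod 73).
x ≡ 21·61 ≡ 40 (mod 73).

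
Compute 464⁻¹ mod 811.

Run the extended Euclidean algorithm:
811 = 1*464 + 347
464 = 1*347 + 117
347 = 2*117 + 113
117 = 1*113 + 4
113 = 28*4 + 1
4 = 4*1 + 0
gcd(464, 811) = 1, so the inverse exists.
Bézout: 1 = 115*811 − 201*464.
So 464⁻¹ ≡ −201 ≡ 610 (mod 811).

610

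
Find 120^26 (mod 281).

72

26 in binary is 11010, i.e. 26 = 16 + 8 + 2.
120^1 ≡ 120 (mod 281)
120^2 ≡ 120^2 = 14400 ≡ 69 (mod 281)
120^4 ≡ 69^2 = 4761 ≡ 265 (mod 281)
120^8 ≡ 265^2 = 70225 ≡ 256 (mod 281)
120^16 ≡ 256^2 = 65536 ≡ 63 (mod 281)
120^26 = 120^16 × 120^8 × 120^2 ≡ 63 × 256 × 69 (mod 281).
Accumulate the product:
63 × 256 = 16128 ≡ 111
111 × 69 = 7659 ≡ 72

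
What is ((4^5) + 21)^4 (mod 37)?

12

(4)^5 ≡ 25 (mod 37)
25 + 21 = 46 ≡ 9 (mod 37)
(9)^4 ≡ 12 (mod 37)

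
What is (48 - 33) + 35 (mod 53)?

48 - 33 = 15
15 + 35 = 50

50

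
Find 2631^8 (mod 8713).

By square-and-multiply:
2631^1 ≡ 2631 (mod 8713)
2631^2 ≡ 2631^2 = 6922161 ≡ 4039 (mod 8713)
2631^4 ≡ 4039^2 = 16313521 ≡ 2785 (mod 8713)
2631^8 ≡ 2785^2 = 7756225 ≡ 1655 (mod 8713)
So 2631^8 ≡ 1655 (mod 8713).

1655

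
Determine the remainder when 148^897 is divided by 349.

Using repeated squaring:
148^1 ≡ 148 (mod 349)
148^2 ≡ 148^2 = 21904 ≡ 266 (mod 349)
148^4 ≡ 266^2 = 70756 ≡ 258 (mod 349)
148^8 ≡ 258^2 = 66564 ≡ 254 (mod 349)
148^16 ≡ 254^2 = 64516 ≡ 300 (mod 349)
148^32 ≡ 300^2 = 90000 ≡ 307 (mod 349)
148^64 ≡ 307^2 = 94249 ≡ 19 (mod 349)
148^128 ≡ 19^2 = 361 ≡ 12 (mod 349)
148^256 ≡ 12^2 = 144 (mod 349)
148^512 ≡ 144^2 = 20736 ≡ 145 (mod 349)
148^897 = 148^512 * 148^256 * 148^128 * 148^1 ≡ 145 * 144 * 12 * 148 (mod 349).
Accumulate the product:
145 * 144 = 20880 ≡ 289
289 * 12 = 3468 ≡ 327
327 * 148 = 48396 ≡ 234

234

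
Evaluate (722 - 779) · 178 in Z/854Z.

102

722 - 779 = -57 ≡ 797 (mod 854)
797 · 178 = 141866 ≡ 102 (mod 854)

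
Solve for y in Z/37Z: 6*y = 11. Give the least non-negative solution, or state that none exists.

gcd(6, 37) = 1, so a unique solution mod 37 exists.
6⁻¹ ≡ 31 (mod 37).
y ≡ 31*11 ≡ 8 (mod 37).

8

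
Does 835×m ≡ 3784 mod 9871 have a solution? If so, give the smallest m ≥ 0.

gcd(835, 9871) = 1, so a unique solution mod 9871 exists.
835⁻¹ ≡ 3180 (mod 9871).
m ≡ 3180×3784 ≡ 371 (mod 9871).

371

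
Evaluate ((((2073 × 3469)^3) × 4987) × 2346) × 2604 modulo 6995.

4409

2073 × 3469 = 7191237 ≡ 377 (mod 6995)
(377)^3 ≡ 933 (mod 6995)
933 × 4987 = 4652871 ≡ 1196 (mod 6995)
1196 × 2346 = 2805816 ≡ 821 (mod 6995)
821 × 2604 = 2137884 ≡ 4409 (mod 6995)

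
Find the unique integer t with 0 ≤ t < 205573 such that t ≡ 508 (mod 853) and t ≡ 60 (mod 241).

853⁻¹ mod 241: 853×165 ≡ 1 (mod 241), so 853⁻¹ ≡ 165.
t = 508 + 853×((60 − 508)×165 mod 241) = 508 + 853×67 = 57659.

57659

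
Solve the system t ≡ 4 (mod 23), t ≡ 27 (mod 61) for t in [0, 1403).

27

23⁻¹ mod 61: 23*8 ≡ 1 (mod 61), so 23⁻¹ ≡ 8.
t = 4 + 23*((27 − 4)*8 mod 61) = 4 + 23*1 = 27.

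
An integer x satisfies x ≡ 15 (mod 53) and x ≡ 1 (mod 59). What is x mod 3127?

1181

53⁻¹ mod 59: 53×49 ≡ 1 (mod 59), so 53⁻¹ ≡ 49.
x = 15 + 53×((1 − 15)×49 mod 59) = 15 + 53×22 = 1181.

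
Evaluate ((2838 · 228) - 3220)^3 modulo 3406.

2660

2838 · 228 = 647064 ≡ 3330 (mod 3406)
3330 - 3220 = 110
(110)^3 ≡ 2660 (mod 3406)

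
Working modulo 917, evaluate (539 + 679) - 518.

539 + 679 = 1218 ≡ 301 (mod 917)
301 - 518 = -217 ≡ 700 (mod 917)

700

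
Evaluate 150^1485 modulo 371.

By square-and-multiply:
1485 in binary is 10111001101, i.e. 1485 = 1024 + 256 + 128 + 64 + 8 + 4 + 1.
150^1 ≡ 150 (mod 371)
150^2 ≡ 150^2 = 22500 ≡ 240 (mod 371)
150^4 ≡ 240^2 = 57600 ≡ 95 (mod 371)
150^8 ≡ 95^2 = 9025 ≡ 121 (mod 371)
150^16 ≡ 121^2 = 14641 ≡ 172 (mod 371)
150^32 ≡ 172^2 = 29584 ≡ 275 (mod 371)
150^64 ≡ 275^2 = 75625 ≡ 312 (mod 371)
150^128 ≡ 312^2 = 97344 ≡ 142 (mod 371)
150^256 ≡ 142^2 = 20164 ≡ 130 (mod 371)
150^512 ≡ 130^2 = 16900 ≡ 205 (mod 371)
150^1024 ≡ 205^2 = 42025 ≡ 102 (mod 371)
150^1485 = 150^1024 × 150^256 × 150^128 × 150^64 × 150^8 × 150^4 × 150^1 ≡ 102 × 130 × 142 × 312 × 121 × 95 × 150 (mod 371).
Accumulate the product:
102 × 130 = 13260 ≡ 275
275 × 142 = 39050 ≡ 95
95 × 312 = 29640 ≡ 331
331 × 121 = 40051 ≡ 354
354 × 95 = 33630 ≡ 240
240 × 150 = 36000 ≡ 13

13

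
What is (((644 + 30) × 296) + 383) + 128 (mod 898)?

644 + 30 = 674
674 × 296 = 199504 ≡ 148 (mod 898)
148 + 383 = 531
531 + 128 = 659

659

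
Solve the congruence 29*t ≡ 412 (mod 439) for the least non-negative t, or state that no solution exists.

gcd(29, 439) = 1, so a unique solution mod 439 exists.
29⁻¹ ≡ 106 (mod 439).
t ≡ 106*412 ≡ 211 (mod 439).

211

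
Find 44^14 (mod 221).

By square-and-multiply:
14 in binary is 1110, i.e. 14 = 8 + 4 + 2.
44^1 ≡ 44 (mod 221)
44^2 ≡ 44^2 = 1936 ≡ 168 (mod 221)
44^4 ≡ 168^2 = 28224 ≡ 157 (mod 221)
44^8 ≡ 157^2 = 24649 ≡ 118 (mod 221)
44^14 = 44^8 · 44^4 · 44^2 ≡ 118 · 157 · 168 (mod 221).
Accumulate the product:
118 · 157 = 18526 ≡ 183
183 · 168 = 30744 ≡ 25

25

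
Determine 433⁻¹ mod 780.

517

780 = 1*433 + 347
433 = 1*347 + 86
347 = 4*86 + 3
86 = 28*3 + 2
3 = 1*2 + 1
2 = 2*1 + 0
gcd(433, 780) = 1, so the inverse exists.
Back-substitute for 1:
1 = 1*3 − 1*2
  = −1*86 + 29*3
  = 29*347 − 117*86
  = −117*433 + 146*347
  = 146*780 − 263*433
So 433⁻¹ ≡ −263 ≡ 517 (mod 780).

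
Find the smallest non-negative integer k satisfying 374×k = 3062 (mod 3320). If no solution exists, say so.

1393

gcd(374, 3320) = 2, and 2 | 3062, so solutions exist.
Divide through by 2: 187×k mod 1660 = 1531.
187⁻¹ ≡ 1083 (mod 1660).
k ≡ 1083×1531 ≡ 1393 (mod 1660).
The smallest non-negative solution is k = 1393.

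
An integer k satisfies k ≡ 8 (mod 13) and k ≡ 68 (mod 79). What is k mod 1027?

13⁻¹ mod 79: 13·73 ≡ 1 (mod 79), so 13⁻¹ ≡ 73.
k = 8 + 13·((68 − 8)·73 mod 79) = 8 + 13·35 = 463.

463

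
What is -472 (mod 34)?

-472 = -14×34 + 4, so -472 ≡ 4 (mod 34).

4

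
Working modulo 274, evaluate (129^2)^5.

(129)^2 ≡ 201 (mod 274)
(201)^5 ≡ 77 (mod 274)

77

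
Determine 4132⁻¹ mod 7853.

1070

7853 = 1*4132 + 3721
4132 = 1*3721 + 411
3721 = 9*411 + 22
411 = 18*22 + 15
22 = 1*15 + 7
15 = 2*7 + 1
7 = 7*1 + 0
gcd(4132, 7853) = 1, so the inverse exists.
Back-substitute for 1:
1 = 1*15 − 2*7
  = −2*22 + 3*15
  = 3*411 − 56*22
  = −56*3721 + 507*411
  = 507*4132 − 563*3721
  = −563*7853 + 1070*4132
So 4132⁻¹ ≡ 1070 (mod 7853).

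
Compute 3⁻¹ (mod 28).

28 = 9*3 + 1
3 = 3*1 + 0
gcd(3, 28) = 1, so the inverse exists.
Bézout: 1 = 1*28 − 9*3.
So 3⁻¹ ≡ −9 ≡ 19 (mod 28).

19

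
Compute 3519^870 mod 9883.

948

Compute successive squares:
870 in binary is 1101100110, i.e. 870 = 512 + 256 + 64 + 32 + 4 + 2.
3519^1 ≡ 3519 (mod 9883)
3519^2 ≡ 3519^2 = 12383361 ≡ 9845 (mod 9883)
3519^4 ≡ 9845^2 = 96924025 ≡ 1444 (mod 9883)
3519^8 ≡ 1444^2 = 2085136 ≡ 9706 (mod 9883)
3519^16 ≡ 9706^2 = 94206436 ≡ 1680 (mod 9883)
3519^32 ≡ 1680^2 = 2822400 ≡ 5745 (mod 9883)
3519^64 ≡ 5745^2 = 33005025 ≡ 5688 (mod 9883)
3519^128 ≡ 5688^2 = 32353344 ≡ 6285 (mod 9883)
3519^256 ≡ 6285^2 = 39501225 ≡ 8757 (mod 9883)
3519^512 ≡ 8757^2 = 76685049 ≡ 2852 (mod 9883)
3519^870 = 3519^512 · 3519^256 · 3519^64 · 3519^32 · 3519^4 · 3519^2 ≡ 2852 · 8757 · 5688 · 5745 · 1444 · 9845 (mod 9883).
Accumulate the product:
2852 · 8757 = 24974964 ≡ 623
623 · 5688 = 3543624 ≡ 5510
5510 · 5745 = 31654950 ≡ 9584
9584 · 1444 = 13839296 ≡ 3096
3096 · 9845 = 30480120 ≡ 948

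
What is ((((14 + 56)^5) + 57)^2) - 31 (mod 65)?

14 + 56 = 70 ≡ 5 (mod 65)
(5)^5 ≡ 5 (mod 65)
5 + 57 = 62
(62)^2 ≡ 9 (mod 65)
9 - 31 = -22 ≡ 43 (mod 65)

43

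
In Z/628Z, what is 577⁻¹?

197

628 = 1*577 + 51
577 = 11*51 + 16
51 = 3*16 + 3
16 = 5*3 + 1
3 = 3*1 + 0
gcd(577, 628) = 1, so the inverse exists.
Back-substitute for 1:
1 = 1*16 − 5*3
  = −5*51 + 16*16
  = 16*577 − 181*51
  = −181*628 + 197*577
So 577⁻¹ ≡ 197 (mod 628).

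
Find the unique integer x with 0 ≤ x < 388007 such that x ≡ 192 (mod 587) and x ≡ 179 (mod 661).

587⁻¹ mod 661: 587×527 ≡ 1 (mod 661), so 587⁻¹ ≡ 527.
x = 192 + 587×((179 − 192)×527 mod 661) = 192 + 587×420 = 246732.

246732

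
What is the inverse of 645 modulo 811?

640

By the extended Euclidean algorithm:
811 = 1*645 + 166
645 = 3*166 + 147
166 = 1*147 + 19
147 = 7*19 + 14
19 = 1*14 + 5
14 = 2*5 + 4
5 = 1*4 + 1
4 = 4*1 + 0
gcd(645, 811) = 1, so the inverse exists.
Back-substitute for 1:
1 = 1*5 − 1*4
  = −1*14 + 3*5
  = 3*19 − 4*14
  = −4*147 + 31*19
  = 31*166 − 35*147
  = −35*645 + 136*166
  = 136*811 − 171*645
So 645⁻¹ ≡ −171 ≡ 640 (mod 811).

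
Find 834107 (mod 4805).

2842

834107 = 173×4805 + 2842, so 834107 ≡ 2842 (mod 4805).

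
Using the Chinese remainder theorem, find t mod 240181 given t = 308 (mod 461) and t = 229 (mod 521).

461⁻¹ mod 521: 461·356 ≡ 1 (mod 521), so 461⁻¹ ≡ 356.
t = 308 + 461·((229 − 308)·356 mod 521) = 308 + 461·10 = 4918.

4918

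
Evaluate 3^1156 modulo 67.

64

Compute successive squares:
3^1 ≡ 3 (mod 67)
3^2 ≡ 3^2 = 9 (mod 67)
3^4 ≡ 9^2 = 81 ≡ 14 (mod 67)
3^8 ≡ 14^2 = 196 ≡ 62 (mod 67)
3^16 ≡ 62^2 = 3844 ≡ 25 (mod 67)
3^32 ≡ 25^2 = 625 ≡ 22 (mod 67)
3^64 ≡ 22^2 = 484 ≡ 15 (mod 67)
3^128 ≡ 15^2 = 225 ≡ 24 (mod 67)
3^256 ≡ 24^2 = 576 ≡ 40 (mod 67)
3^512 ≡ 40^2 = 1600 ≡ 59 (mod 67)
3^1024 ≡ 59^2 = 3481 ≡ 64 (mod 67)
3^1156 = 3^1024 · 3^128 · 3^4 ≡ 64 · 24 · 14 (mod 67).
Accumulate the product:
64 · 24 = 1536 ≡ 62
62 · 14 = 868 ≡ 64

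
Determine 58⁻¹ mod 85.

22

85 = 1·58 + 27
58 = 2·27 + 4
27 = 6·4 + 3
4 = 1·3 + 1
3 = 3·1 + 0
gcd(58, 85) = 1, so the inverse exists.
Back-substitute for 1:
1 = 1·4 − 1·3
  = −1·27 + 7·4
  = 7·58 − 15·27
  = −15·85 + 22·58
So 58⁻¹ ≡ 22 (mod 85).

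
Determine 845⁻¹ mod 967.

By the extended Euclidean algorithm:
967 = 1×845 + 122
845 = 6×122 + 113
122 = 1×113 + 9
113 = 12×9 + 5
9 = 1×5 + 4
5 = 1×4 + 1
4 = 4×1 + 0
gcd(845, 967) = 1, so the inverse exists.
Bézout: 1 = −187×967 + 214×845.
So 845⁻¹ ≡ 214 (mod 967).

214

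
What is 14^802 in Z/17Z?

9

By square-and-multiply:
802 in binary is 1100100010, i.e. 802 = 512 + 256 + 32 + 2.
14^1 ≡ 14 (mod 17)
14^2 ≡ 14^2 = 196 ≡ 9 (mod 17)
14^4 ≡ 9^2 = 81 ≡ 13 (mod 17)
14^8 ≡ 13^2 = 169 ≡ 16 (mod 17)
14^16 ≡ 16^2 = 256 ≡ 1 (mod 17)
14^32 ≡ 1^2 = 1 (mod 17)
14^64 ≡ 1^2 = 1 (mod 17)
14^128 ≡ 1^2 = 1 (mod 17)
14^256 ≡ 1^2 = 1 (mod 17)
14^512 ≡ 1^2 = 1 (mod 17)
14^802 = 14^512 · 14^256 · 14^32 · 14^2 ≡ 1 · 1 · 1 · 9 (mod 17).
Accumulate the product:
1 · 1 = 1
1 · 1 = 1
1 · 9 = 9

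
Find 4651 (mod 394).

4651 = 11·394 + 317, so 4651 ≡ 317 (mod 394).

317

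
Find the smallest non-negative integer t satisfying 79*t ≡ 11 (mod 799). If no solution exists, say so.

gcd(79, 799) = 1, so a unique solution mod 799 exists.
79⁻¹ ≡ 354 (mod 799).
t ≡ 354*11 ≡ 698 (mod 799).

698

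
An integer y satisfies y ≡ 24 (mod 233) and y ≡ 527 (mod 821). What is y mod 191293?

64565

233⁻¹ mod 821: 233*74 ≡ 1 (mod 821), so 233⁻¹ ≡ 74.
y = 24 + 233*((527 − 24)*74 mod 821) = 24 + 233*277 = 64565.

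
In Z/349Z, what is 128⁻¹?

Run the extended Euclidean algorithm:
349 = 2*128 + 93
128 = 1*93 + 35
93 = 2*35 + 23
35 = 1*23 + 12
23 = 1*12 + 11
12 = 1*11 + 1
11 = 11*1 + 0
gcd(128, 349) = 1, so the inverse exists.
Back-substitute for 1:
1 = 1*12 − 1*11
  = −1*23 + 2*12
  = 2*35 − 3*23
  = −3*93 + 8*35
  = 8*128 − 11*93
  = −11*349 + 30*128
So 128⁻¹ ≡ 30 (mod 349).

30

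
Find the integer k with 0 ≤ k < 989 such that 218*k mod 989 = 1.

803

Run the extended Euclidean algorithm:
989 = 4×218 + 117
218 = 1×117 + 101
117 = 1×101 + 16
101 = 6×16 + 5
16 = 3×5 + 1
5 = 5×1 + 0
gcd(218, 989) = 1, so the inverse exists.
Bézout: 1 = 41×989 − 186×218.
So 218⁻¹ ≡ −186 ≡ 803 (mod 989).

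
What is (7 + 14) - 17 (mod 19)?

7 + 14 = 21 ≡ 2 (mod 19)
2 - 17 = -15 ≡ 4 (mod 19)

4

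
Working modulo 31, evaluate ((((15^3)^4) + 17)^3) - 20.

(15)^3 ≡ 27 (mod 31)
(27)^4 ≡ 8 (mod 31)
8 + 17 = 25
(25)^3 ≡ 1 (mod 31)
1 - 20 = -19 ≡ 12 (mod 31)

12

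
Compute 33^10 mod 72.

9

Using repeated squaring:
10 in binary is 1010, i.e. 10 = 8 + 2.
33^1 ≡ 33 (mod 72)
33^2 ≡ 33^2 = 1089 ≡ 9 (mod 72)
33^4 ≡ 9^2 = 81 ≡ 9 (mod 72)
33^8 ≡ 9^2 = 81 ≡ 9 (mod 72)
33^10 = 33^8 × 33^2 ≡ 9 × 9 (mod 72).
9 × 9 = 81 ≡ 9 (mod 72).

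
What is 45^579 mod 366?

579 in binary is 1001000011, i.e. 579 = 512 + 64 + 2 + 1.
45^1 ≡ 45 (mod 366)
45^2 ≡ 45^2 = 2025 ≡ 195 (mod 366)
45^4 ≡ 195^2 = 38025 ≡ 327 (mod 366)
45^8 ≡ 327^2 = 106929 ≡ 57 (mod 366)
45^16 ≡ 57^2 = 3249 ≡ 321 (mod 366)
45^32 ≡ 321^2 = 103041 ≡ 195 (mod 366)
45^64 ≡ 195^2 = 38025 ≡ 327 (mod 366)
45^128 ≡ 327^2 = 106929 ≡ 57 (mod 366)
45^256 ≡ 57^2 = 3249 ≡ 321 (mod 366)
45^512 ≡ 321^2 = 103041 ≡ 195 (mod 366)
45^579 = 45^512 · 45^64 · 45^2 · 45^1 ≡ 195 · 327 · 195 · 45 (mod 366).
Accumulate the product:
195 · 327 = 63765 ≡ 81
81 · 195 = 15795 ≡ 57
57 · 45 = 2565 ≡ 3

3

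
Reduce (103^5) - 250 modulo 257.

(103)^5 ≡ 163 (mod 257)
163 - 250 = -87 ≡ 170 (mod 257)

170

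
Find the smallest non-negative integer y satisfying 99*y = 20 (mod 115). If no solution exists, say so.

85

gcd(99, 115) = 1, so a unique solution mod 115 exists.
99⁻¹ ≡ 79 (mod 115).
y ≡ 79*20 ≡ 85 (mod 115).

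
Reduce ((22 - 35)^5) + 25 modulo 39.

12

22 - 35 = -13 ≡ 26 (mod 39)
(26)^5 ≡ 26 (mod 39)
26 + 25 = 51 ≡ 12 (mod 39)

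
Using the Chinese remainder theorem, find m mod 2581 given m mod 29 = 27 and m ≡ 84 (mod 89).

29⁻¹ mod 89: 29*43 ≡ 1 (mod 89), so 29⁻¹ ≡ 43.
m = 27 + 29*((84 − 27)*43 mod 89) = 27 + 29*48 = 1419.

1419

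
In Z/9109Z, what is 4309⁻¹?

3395

9109 = 2·4309 + 491
4309 = 8·491 + 381
491 = 1·381 + 110
381 = 3·110 + 51
110 = 2·51 + 8
51 = 6·8 + 3
8 = 2·3 + 2
3 = 1·2 + 1
2 = 2·1 + 0
gcd(4309, 9109) = 1, so the inverse exists.
Bézout: 1 = −1606·9109 + 3395·4309.
So 4309⁻¹ ≡ 3395 (mod 9109).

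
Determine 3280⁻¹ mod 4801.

1755

4801 = 1·3280 + 1521
3280 = 2·1521 + 238
1521 = 6·238 + 93
238 = 2·93 + 52
93 = 1·52 + 41
52 = 1·41 + 11
41 = 3·11 + 8
11 = 1·8 + 3
8 = 2·3 + 2
3 = 1·2 + 1
2 = 2·1 + 0
gcd(3280, 4801) = 1, so the inverse exists.
Back-substitute for 1:
1 = 1·3 − 1·2
  = −1·8 + 3·3
  = 3·11 − 4·8
  = −4·41 + 15·11
  = 15·52 − 19·41
  = −19·93 + 34·52
  = 34·238 − 87·93
  = −87·1521 + 556·238
  = 556·3280 − 1199·1521
  = −1199·4801 + 1755·3280
So 3280⁻¹ ≡ 1755 (mod 4801).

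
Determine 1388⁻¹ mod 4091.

4035

By the extended Euclidean algorithm:
4091 = 2*1388 + 1315
1388 = 1*1315 + 73
1315 = 18*73 + 1
73 = 73*1 + 0
gcd(1388, 4091) = 1, so the inverse exists.
Bézout: 1 = 19*4091 − 56*1388.
So 1388⁻¹ ≡ −56 ≡ 4035 (mod 4091).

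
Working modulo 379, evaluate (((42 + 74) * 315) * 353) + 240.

42 + 74 = 116
116 * 315 = 36540 ≡ 156 (mod 379)
156 * 353 = 55068 ≡ 113 (mod 379)
113 + 240 = 353

353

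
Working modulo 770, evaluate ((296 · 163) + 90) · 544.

296 · 163 = 48248 ≡ 508 (mod 770)
508 + 90 = 598
598 · 544 = 325312 ≡ 372 (mod 770)

372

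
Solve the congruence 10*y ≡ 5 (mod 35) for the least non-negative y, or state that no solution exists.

gcd(10, 35) = 5, and 5 | 5, so solutions exist.
Divide through by 5: 2*y ≡ 1 (mod 7).
2⁻¹ ≡ 4 (mod 7).
y ≡ 4*1 ≡ 4 (mod 7).
The smallest non-negative solution is y = 4.

4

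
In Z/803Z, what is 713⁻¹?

687

Apply the Euclidean algorithm and back-substitute:
803 = 1×713 + 90
713 = 7×90 + 83
90 = 1×83 + 7
83 = 11×7 + 6
7 = 1×6 + 1
6 = 6×1 + 0
gcd(713, 803) = 1, so the inverse exists.
Back-substitute for 1:
1 = 1×7 − 1×6
  = −1×83 + 12×7
  = 12×90 − 13×83
  = −13×713 + 103×90
  = 103×803 − 116×713
So 713⁻¹ ≡ −116 ≡ 687 (mod 803).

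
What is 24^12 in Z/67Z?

12 in binary is 1100, i.e. 12 = 8 + 4.
24^1 ≡ 24 (mod 67)
24^2 ≡ 24^2 = 576 ≡ 40 (mod 67)
24^4 ≡ 40^2 = 1600 ≡ 59 (mod 67)
24^8 ≡ 59^2 = 3481 ≡ 64 (mod 67)
24^12 = 24^8 · 24^4 ≡ 64 · 59 (mod 67).
64 · 59 = 3776 ≡ 24 (mod 67).

24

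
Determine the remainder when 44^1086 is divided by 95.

1086 in binary is 10000111110, i.e. 1086 = 1024 + 32 + 16 + 8 + 4 + 2.
44^1 ≡ 44 (mod 95)
44^2 ≡ 44^2 = 1936 ≡ 36 (mod 95)
44^4 ≡ 36^2 = 1296 ≡ 61 (mod 95)
44^8 ≡ 61^2 = 3721 ≡ 16 (mod 95)
44^16 ≡ 16^2 = 256 ≡ 66 (mod 95)
44^32 ≡ 66^2 = 4356 ≡ 81 (mod 95)
44^64 ≡ 81^2 = 6561 ≡ 6 (mod 95)
44^128 ≡ 6^2 = 36 (mod 95)
44^256 ≡ 36^2 = 1296 ≡ 61 (mod 95)
44^512 ≡ 61^2 = 3721 ≡ 16 (mod 95)
44^1024 ≡ 16^2 = 256 ≡ 66 (mod 95)
44^1086 = 44^1024 * 44^32 * 44^16 * 44^8 * 44^4 * 44^2 ≡ 66 * 81 * 66 * 16 * 61 * 36 (mod 95).
Accumulate the product:
66 * 81 = 5346 ≡ 26
26 * 66 = 1716 ≡ 6
6 * 16 = 96 ≡ 1
1 * 61 = 61
61 * 36 = 2196 ≡ 11

11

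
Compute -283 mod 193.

-283 = -2×193 + 103, so -283 ≡ 103 (mod 193).

103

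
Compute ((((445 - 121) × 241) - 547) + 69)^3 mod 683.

679

445 - 121 = 324
324 × 241 = 78084 ≡ 222 (mod 683)
222 - 547 = -325 ≡ 358 (mod 683)
358 + 69 = 427
(427)^3 ≡ 679 (mod 683)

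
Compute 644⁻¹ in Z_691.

691 = 1·644 + 47
644 = 13·47 + 33
47 = 1·33 + 14
33 = 2·14 + 5
14 = 2·5 + 4
5 = 1·4 + 1
4 = 4·1 + 0
gcd(644, 691) = 1, so the inverse exists.
Bézout: 1 = −137·691 + 147·644.
So 644⁻¹ ≡ 147 (mod 691).

147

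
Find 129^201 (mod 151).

Compute successive squares:
129^1 ≡ 129 (mod 151)
129^2 ≡ 129^2 = 16641 ≡ 31 (mod 151)
129^4 ≡ 31^2 = 961 ≡ 55 (mod 151)
129^8 ≡ 55^2 = 3025 ≡ 5 (mod 151)
129^16 ≡ 5^2 = 25 (mod 151)
129^32 ≡ 25^2 = 625 ≡ 21 (mod 151)
129^64 ≡ 21^2 = 441 ≡ 139 (mod 151)
129^128 ≡ 139^2 = 19321 ≡ 144 (mod 151)
129^201 = 129^128 · 129^64 · 129^8 · 129^1 ≡ 144 · 139 · 5 · 129 (mod 151).
Accumulate the product:
144 · 139 = 20016 ≡ 84
84 · 5 = 420 ≡ 118
118 · 129 = 15222 ≡ 122

122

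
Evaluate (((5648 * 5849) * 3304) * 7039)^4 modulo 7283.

5648 * 5849 = 33035152 ≡ 6747 (mod 7283)
6747 * 3304 = 22292088 ≡ 6108 (mod 7283)
6108 * 7039 = 42994212 ≡ 2663 (mod 7283)
(2663)^4 ≡ 359 (mod 7283)

359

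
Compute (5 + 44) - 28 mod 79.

5 + 44 = 49
49 - 28 = 21

21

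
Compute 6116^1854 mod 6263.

1384

By square-and-multiply:
1854 in binary is 11100111110, i.e. 1854 = 1024 + 512 + 256 + 32 + 16 + 8 + 4 + 2.
6116^1 ≡ 6116 (mod 6263)
6116^2 ≡ 6116^2 = 37405456 ≡ 2820 (mod 6263)
6116^4 ≡ 2820^2 = 7952400 ≡ 4653 (mod 6263)
6116^8 ≡ 4653^2 = 21650409 ≡ 5481 (mod 6263)
6116^16 ≡ 5481^2 = 30041361 ≡ 4013 (mod 6263)
6116^32 ≡ 4013^2 = 16104169 ≡ 1996 (mod 6263)
6116^64 ≡ 1996^2 = 3984016 ≡ 748 (mod 6263)
6116^128 ≡ 748^2 = 559504 ≡ 2097 (mod 6263)
6116^256 ≡ 2097^2 = 4397409 ≡ 783 (mod 6263)
6116^512 ≡ 783^2 = 613089 ≡ 5578 (mod 6263)
6116^1024 ≡ 5578^2 = 31114084 ≡ 5763 (mod 6263)
6116^1854 = 6116^1024 * 6116^512 * 6116^256 * 6116^32 * 6116^16 * 6116^8 * 6116^4 * 6116^2 ≡ 5763 * 5578 * 783 * 1996 * 4013 * 5481 * 4653 * 2820 (mod 6263).
Accumulate the product:
5763 * 5578 = 32146014 ≡ 4298
4298 * 783 = 3365334 ≡ 2103
2103 * 1996 = 4197588 ≡ 1378
1378 * 4013 = 5529914 ≡ 5948
5948 * 5481 = 32600988 ≡ 2073
2073 * 4653 = 9645669 ≡ 649
649 * 2820 = 1830180 ≡ 1384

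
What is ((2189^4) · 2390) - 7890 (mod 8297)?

4920

(2189)^4 ≡ 6150 (mod 8297)
6150 · 2390 = 14698500 ≡ 4513 (mod 8297)
4513 - 7890 = -3377 ≡ 4920 (mod 8297)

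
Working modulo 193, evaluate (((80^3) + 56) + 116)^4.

81

(80)^3 ≡ 164 (mod 193)
164 + 56 = 220 ≡ 27 (mod 193)
27 + 116 = 143
(143)^4 ≡ 81 (mod 193)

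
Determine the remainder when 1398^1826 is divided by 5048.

1398^1 ≡ 1398 (mod 5048)
1398^2 ≡ 1398^2 = 1954404 ≡ 828 (mod 5048)
1398^4 ≡ 828^2 = 685584 ≡ 4104 (mod 5048)
1398^8 ≡ 4104^2 = 16842816 ≡ 2688 (mod 5048)
1398^16 ≡ 2688^2 = 7225344 ≡ 1656 (mod 5048)
1398^32 ≡ 1656^2 = 2742336 ≡ 1272 (mod 5048)
1398^64 ≡ 1272^2 = 1617984 ≡ 2624 (mod 5048)
1398^128 ≡ 2624^2 = 6885376 ≡ 4952 (mod 5048)
1398^256 ≡ 4952^2 = 24522304 ≡ 4168 (mod 5048)
1398^512 ≡ 4168^2 = 17372224 ≡ 2056 (mod 5048)
1398^1024 ≡ 2056^2 = 4227136 ≡ 1960 (mod 5048)
1398^1826 = 1398^1024 × 1398^512 × 1398^256 × 1398^32 × 1398^2 ≡ 1960 × 2056 × 4168 × 1272 × 828 (mod 5048).
Accumulate the product:
1960 × 2056 = 4029760 ≡ 1456
1456 × 4168 = 6068608 ≡ 912
912 × 1272 = 1160064 ≡ 4072
4072 × 828 = 3371616 ≡ 4600

4600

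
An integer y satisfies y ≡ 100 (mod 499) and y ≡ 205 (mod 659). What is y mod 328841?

236127

499⁻¹ mod 659: 499·243 ≡ 1 (mod 659), so 499⁻¹ ≡ 243.
y = 100 + 499·((205 − 100)·243 mod 659) = 100 + 499·473 = 236127.
Check: 236127 mod 499 = 100, 236127 mod 659 = 205. ✓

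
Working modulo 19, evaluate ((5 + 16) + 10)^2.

5 + 16 = 21 ≡ 2 (mod 19)
2 + 10 = 12
(12)^2 ≡ 11 (mod 19)

11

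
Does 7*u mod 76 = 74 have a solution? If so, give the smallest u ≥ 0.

54

gcd(7, 76) = 1, so a unique solution mod 76 exists.
7⁻¹ ≡ 11 (mod 76).
u ≡ 11*74 ≡ 54 (mod 76).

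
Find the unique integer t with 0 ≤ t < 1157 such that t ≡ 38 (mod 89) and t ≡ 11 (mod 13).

89⁻¹ mod 13: 89*6 ≡ 1 (mod 13), so 89⁻¹ ≡ 6.
t = 38 + 89*((11 − 38)*6 mod 13) = 38 + 89*7 = 661.
Check: 661 mod 89 = 38, 661 mod 13 = 11. ✓

661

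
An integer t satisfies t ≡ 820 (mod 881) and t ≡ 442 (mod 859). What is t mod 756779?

123279

881⁻¹ mod 859: 881·820 ≡ 1 (mod 859), so 881⁻¹ ≡ 820.
t = 820 + 881·((442 − 820)·820 mod 859) = 820 + 881·139 = 123279.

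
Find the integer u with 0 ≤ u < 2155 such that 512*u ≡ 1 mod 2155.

1873

2155 = 4·512 + 107
512 = 4·107 + 84
107 = 1·84 + 23
84 = 3·23 + 15
23 = 1·15 + 8
15 = 1·8 + 7
8 = 1·7 + 1
7 = 7·1 + 0
gcd(512, 2155) = 1, so the inverse exists.
Bézout: 1 = 67·2155 − 282·512.
So 512⁻¹ ≡ −282 ≡ 1873 (mod 2155).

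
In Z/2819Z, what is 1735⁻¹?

By the extended Euclidean algorithm:
2819 = 1×1735 + 1084
1735 = 1×1084 + 651
1084 = 1×651 + 433
651 = 1×433 + 218
433 = 1×218 + 215
218 = 1×215 + 3
215 = 71×3 + 2
3 = 1×2 + 1
2 = 2×1 + 0
gcd(1735, 2819) = 1, so the inverse exists.
Back-substitute for 1:
1 = 1×3 − 1×2
  = −1×215 + 72×3
  = 72×218 − 73×215
  = −73×433 + 145×218
  = 145×651 − 218×433
  = −218×1084 + 363×651
  = 363×1735 − 581×1084
  = −581×2819 + 944×1735
So 1735⁻¹ ≡ 944 (mod 2819).

944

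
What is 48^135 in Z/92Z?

Using repeated squaring:
135 in binary is 10000111, i.e. 135 = 128 + 4 + 2 + 1.
48^1 ≡ 48 (mod 92)
48^2 ≡ 48^2 = 2304 ≡ 4 (mod 92)
48^4 ≡ 4^2 = 16 (mod 92)
48^8 ≡ 16^2 = 256 ≡ 72 (mod 92)
48^16 ≡ 72^2 = 5184 ≡ 32 (mod 92)
48^32 ≡ 32^2 = 1024 ≡ 12 (mod 92)
48^64 ≡ 12^2 = 144 ≡ 52 (mod 92)
48^128 ≡ 52^2 = 2704 ≡ 36 (mod 92)
48^135 = 48^128 * 48^4 * 48^2 * 48^1 ≡ 36 * 16 * 4 * 48 (mod 92).
Accumulate the product:
36 * 16 = 576 ≡ 24
24 * 4 = 96 ≡ 4
4 * 48 = 192 ≡ 8

8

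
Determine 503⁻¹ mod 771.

Run the extended Euclidean algorithm:
771 = 1·503 + 268
503 = 1·268 + 235
268 = 1·235 + 33
235 = 7·33 + 4
33 = 8·4 + 1
4 = 4·1 + 0
gcd(503, 771) = 1, so the inverse exists.
Bézout: 1 = 122·771 − 187·503.
So 503⁻¹ ≡ −187 ≡ 584 (mod 771).

584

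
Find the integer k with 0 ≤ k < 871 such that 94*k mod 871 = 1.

139

Apply the Euclidean algorithm and back-substitute:
871 = 9×94 + 25
94 = 3×25 + 19
25 = 1×19 + 6
19 = 3×6 + 1
6 = 6×1 + 0
gcd(94, 871) = 1, so the inverse exists.
Bézout: 1 = −15×871 + 139×94.
So 94⁻¹ ≡ 139 (mod 871).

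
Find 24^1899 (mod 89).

19

Using repeated squaring:
1899 in binary is 11101101011, i.e. 1899 = 1024 + 512 + 256 + 64 + 32 + 8 + 2 + 1.
24^1 ≡ 24 (mod 89)
24^2 ≡ 24^2 = 576 ≡ 42 (mod 89)
24^4 ≡ 42^2 = 1764 ≡ 73 (mod 89)
24^8 ≡ 73^2 = 5329 ≡ 78 (mod 89)
24^16 ≡ 78^2 = 6084 ≡ 32 (mod 89)
24^32 ≡ 32^2 = 1024 ≡ 45 (mod 89)
24^64 ≡ 45^2 = 2025 ≡ 67 (mod 89)
24^128 ≡ 67^2 = 4489 ≡ 39 (mod 89)
24^256 ≡ 39^2 = 1521 ≡ 8 (mod 89)
24^512 ≡ 8^2 = 64 (mod 89)
24^1024 ≡ 64^2 = 4096 ≡ 2 (mod 89)
24^1899 = 24^1024 × 24^512 × 24^256 × 24^64 × 24^32 × 24^8 × 24^2 × 24^1 ≡ 2 × 64 × 8 × 67 × 45 × 78 × 42 × 24 (mod 89).
Accumulate the product:
2 × 64 = 128 ≡ 39
39 × 8 = 312 ≡ 45
45 × 67 = 3015 ≡ 78
78 × 45 = 3510 ≡ 39
39 × 78 = 3042 ≡ 16
16 × 42 = 672 ≡ 49
49 × 24 = 1176 ≡ 19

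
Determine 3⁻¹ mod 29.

10

By the extended Euclidean algorithm:
29 = 9·3 + 2
3 = 1·2 + 1
2 = 2·1 + 0
gcd(3, 29) = 1, so the inverse exists.
Bézout: 1 = −1·29 + 10·3.
So 3⁻¹ ≡ 10 (mod 29).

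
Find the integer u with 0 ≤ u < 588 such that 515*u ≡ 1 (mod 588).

443

By the extended Euclidean algorithm:
588 = 1*515 + 73
515 = 7*73 + 4
73 = 18*4 + 1
4 = 4*1 + 0
gcd(515, 588) = 1, so the inverse exists.
Bézout: 1 = 127*588 − 145*515.
So 515⁻¹ ≡ −145 ≡ 443 (mod 588).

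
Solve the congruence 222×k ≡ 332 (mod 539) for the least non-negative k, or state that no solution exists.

gcd(222, 539) = 1, so a unique solution mod 539 exists.
222⁻¹ ≡ 17 (mod 539).
k ≡ 17×332 ≡ 254 (mod 539).

254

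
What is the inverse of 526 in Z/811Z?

387

Apply the Euclidean algorithm and back-substitute:
811 = 1*526 + 285
526 = 1*285 + 241
285 = 1*241 + 44
241 = 5*44 + 21
44 = 2*21 + 2
21 = 10*2 + 1
2 = 2*1 + 0
gcd(526, 811) = 1, so the inverse exists.
Back-substitute for 1:
1 = 1*21 − 10*2
  = −10*44 + 21*21
  = 21*241 − 115*44
  = −115*285 + 136*241
  = 136*526 − 251*285
  = −251*811 + 387*526
So 526⁻¹ ≡ 387 (mod 811).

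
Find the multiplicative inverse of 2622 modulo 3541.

Run the extended Euclidean algorithm:
3541 = 1·2622 + 919
2622 = 2·919 + 784
919 = 1·784 + 135
784 = 5·135 + 109
135 = 1·109 + 26
109 = 4·26 + 5
26 = 5·5 + 1
5 = 5·1 + 0
gcd(2622, 3541) = 1, so the inverse exists.
Bézout: 1 = 505·3541 − 682·2622.
So 2622⁻¹ ≡ −682 ≡ 2859 (mod 3541).

2859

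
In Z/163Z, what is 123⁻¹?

110

163 = 1×123 + 40
123 = 3×40 + 3
40 = 13×3 + 1
3 = 3×1 + 0
gcd(123, 163) = 1, so the inverse exists.
Back-substitute for 1:
1 = 1×40 − 13×3
  = −13×123 + 40×40
  = 40×163 − 53×123
So 123⁻¹ ≡ −53 ≡ 110 (mod 163).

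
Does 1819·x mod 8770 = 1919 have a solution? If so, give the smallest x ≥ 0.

2701

gcd(1819, 8770) = 1, so a unique solution mod 8770 exists.
1819⁻¹ ≡ 5289 (mod 8770).
x ≡ 5289·1919 ≡ 2701 (mod 8770).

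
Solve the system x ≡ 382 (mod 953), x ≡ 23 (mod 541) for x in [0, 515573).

953⁻¹ mod 541: 953*130 ≡ 1 (mod 541), so 953⁻¹ ≡ 130.
x = 382 + 953*((23 − 382)*130 mod 541) = 382 + 953*397 = 378723.

378723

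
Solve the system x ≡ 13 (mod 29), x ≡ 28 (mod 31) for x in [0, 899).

245

29⁻¹ mod 31: 29×15 ≡ 1 (mod 31), so 29⁻¹ ≡ 15.
x = 13 + 29×((28 − 13)×15 mod 31) = 13 + 29×8 = 245.
Check: 245 mod 29 = 13, 245 mod 31 = 28. ✓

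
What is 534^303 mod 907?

74

Using repeated squaring:
303 in binary is 100101111, i.e. 303 = 256 + 32 + 8 + 4 + 2 + 1.
534^1 ≡ 534 (mod 907)
534^2 ≡ 534^2 = 285156 ≡ 358 (mod 907)
534^4 ≡ 358^2 = 128164 ≡ 277 (mod 907)
534^8 ≡ 277^2 = 76729 ≡ 541 (mod 907)
534^16 ≡ 541^2 = 292681 ≡ 627 (mod 907)
534^32 ≡ 627^2 = 393129 ≡ 398 (mod 907)
534^64 ≡ 398^2 = 158404 ≡ 586 (mod 907)
534^128 ≡ 586^2 = 343396 ≡ 550 (mod 907)
534^256 ≡ 550^2 = 302500 ≡ 469 (mod 907)
534^303 = 534^256 * 534^32 * 534^8 * 534^4 * 534^2 * 534^1 ≡ 469 * 398 * 541 * 277 * 358 * 534 (mod 907).
Accumulate the product:
469 * 398 = 186662 ≡ 727
727 * 541 = 393307 ≡ 576
576 * 277 = 159552 ≡ 827
827 * 358 = 296066 ≡ 384
384 * 534 = 205056 ≡ 74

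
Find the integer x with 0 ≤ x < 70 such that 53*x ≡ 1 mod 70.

70 = 1·53 + 17
53 = 3·17 + 2
17 = 8·2 + 1
2 = 2·1 + 0
gcd(53, 70) = 1, so the inverse exists.
Back-substitute for 1:
1 = 1·17 − 8·2
  = −8·53 + 25·17
  = 25·70 − 33·53
So 53⁻¹ ≡ −33 ≡ 37 (mod 70).

37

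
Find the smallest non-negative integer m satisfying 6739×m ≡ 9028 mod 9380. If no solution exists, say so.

5832

gcd(6739, 9380) = 1, so a unique solution mod 9380 exists.
6739⁻¹ ≡ 6219 (mod 9380).
m ≡ 6219×9028 ≡ 5832 (mod 9380).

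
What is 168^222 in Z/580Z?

222 in binary is 11011110, i.e. 222 = 128 + 64 + 16 + 8 + 4 + 2.
168^1 ≡ 168 (mod 580)
168^2 ≡ 168^2 = 28224 ≡ 384 (mod 580)
168^4 ≡ 384^2 = 147456 ≡ 136 (mod 580)
168^8 ≡ 136^2 = 18496 ≡ 516 (mod 580)
168^16 ≡ 516^2 = 266256 ≡ 36 (mod 580)
168^32 ≡ 36^2 = 1296 ≡ 136 (mod 580)
168^64 ≡ 136^2 = 18496 ≡ 516 (mod 580)
168^128 ≡ 516^2 = 266256 ≡ 36 (mod 580)
168^222 = 168^128 · 168^64 · 168^16 · 168^8 · 168^4 · 168^2 ≡ 36 · 516 · 36 · 516 · 136 · 384 (mod 580).
Accumulate the product:
36 · 516 = 18576 ≡ 16
16 · 36 = 576
576 · 516 = 297216 ≡ 256
256 · 136 = 34816 ≡ 16
16 · 384 = 6144 ≡ 344

344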